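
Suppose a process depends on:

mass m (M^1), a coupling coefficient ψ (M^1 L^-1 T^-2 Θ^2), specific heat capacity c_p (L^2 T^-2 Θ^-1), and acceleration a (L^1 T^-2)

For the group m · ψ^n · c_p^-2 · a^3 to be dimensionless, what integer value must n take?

-1

Balance the M exponent: (1)·n from ψ, plus (1) − 2·(0) + 3·(0) = 1 from the rest, must sum to zero.
n + 1 = 0, so n = -1.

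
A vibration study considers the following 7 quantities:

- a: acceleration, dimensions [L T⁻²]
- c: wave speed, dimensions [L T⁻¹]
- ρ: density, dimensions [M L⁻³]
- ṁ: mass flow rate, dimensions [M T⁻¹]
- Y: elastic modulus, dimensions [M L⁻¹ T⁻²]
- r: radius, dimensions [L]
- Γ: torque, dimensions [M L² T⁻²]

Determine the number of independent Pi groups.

4

There are 7 variables and 3 base dimensions (M, L, T).
The dimension matrix has rank 3.
Independent dimensionless groups: 7 − 3 = 4.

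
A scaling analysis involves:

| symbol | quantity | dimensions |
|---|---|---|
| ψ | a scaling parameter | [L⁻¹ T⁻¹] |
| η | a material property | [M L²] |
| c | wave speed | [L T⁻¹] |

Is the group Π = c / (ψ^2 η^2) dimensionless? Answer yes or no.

Sum the exponent of each base dimension across the product:
  M: −2·[ψ]_M − 2·[η]_M + [c]_M = −2·(0) − 2·(1) + (0) = -2
  L: −2·[ψ]_L − 2·[η]_L + [c]_L = −2·(-1) − 2·(2) + (1) = -1
  T: −2·[ψ]_T − 2·[η]_T + [c]_T = −2·(-1) − 2·(0) + (-1) = 1
Net dimensions [M⁻² L⁻¹ T] ≠ [1] — not dimensionless.

no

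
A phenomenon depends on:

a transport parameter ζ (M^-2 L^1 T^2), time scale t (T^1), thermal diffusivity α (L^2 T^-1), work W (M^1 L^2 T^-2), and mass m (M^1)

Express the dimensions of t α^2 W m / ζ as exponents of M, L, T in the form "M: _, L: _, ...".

M: 4, L: 5, T: -5

Collect each base-dimension exponent across the product:
  M: −(-2) + (0) + 2·(0) + (1) + (1) = 4
  L: −(1) + (0) + 2·(2) + (2) + (0) = 5
  T: −(2) + (1) + 2·(-1) + (-2) + (0) = -5
So the dimensions are [M⁴ L⁵ T⁻⁵].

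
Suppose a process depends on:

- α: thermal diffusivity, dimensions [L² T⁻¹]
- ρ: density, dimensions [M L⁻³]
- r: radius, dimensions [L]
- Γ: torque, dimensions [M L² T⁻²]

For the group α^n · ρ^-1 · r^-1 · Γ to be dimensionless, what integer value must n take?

Balance the L exponent: (2)·n from α, plus −(-3) − (1) + (2) = 4 from the rest, must sum to zero.
2n + 4 = 0, so n = -2.

-2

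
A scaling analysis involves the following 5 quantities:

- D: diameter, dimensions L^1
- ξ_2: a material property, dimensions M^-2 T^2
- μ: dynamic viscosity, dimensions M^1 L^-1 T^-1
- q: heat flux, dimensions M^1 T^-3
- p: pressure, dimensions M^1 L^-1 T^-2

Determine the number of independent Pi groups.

There are 5 variables and 3 base dimensions (M, L, T).
The dimension matrix has rank 3.
Independent dimensionless groups: 5 − 3 = 2.

2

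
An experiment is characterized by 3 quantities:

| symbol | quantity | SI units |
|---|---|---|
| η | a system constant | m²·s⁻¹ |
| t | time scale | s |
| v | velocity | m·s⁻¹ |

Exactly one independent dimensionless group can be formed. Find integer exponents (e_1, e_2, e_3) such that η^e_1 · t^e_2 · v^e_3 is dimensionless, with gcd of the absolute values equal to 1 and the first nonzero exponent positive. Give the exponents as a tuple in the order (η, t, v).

(1, -1, -2)

L: e_1·(2) + e_2·(0) + e_3·(1) = 0
T: e_1·(-1) + e_2·(1) + e_3·(-1) = 0
Solving this homogeneous linear system for the smallest-integer solution (first nonzero entry positive) gives (1, -1, -2).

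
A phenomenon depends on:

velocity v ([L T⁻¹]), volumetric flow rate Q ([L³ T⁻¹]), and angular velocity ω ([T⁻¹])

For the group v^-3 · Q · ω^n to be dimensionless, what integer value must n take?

2

Balance the T exponent: (-1)·n from ω, plus −3·(-1) + (-1) = 2 from the rest, must sum to zero.
−n + 2 = 0, so n = 2.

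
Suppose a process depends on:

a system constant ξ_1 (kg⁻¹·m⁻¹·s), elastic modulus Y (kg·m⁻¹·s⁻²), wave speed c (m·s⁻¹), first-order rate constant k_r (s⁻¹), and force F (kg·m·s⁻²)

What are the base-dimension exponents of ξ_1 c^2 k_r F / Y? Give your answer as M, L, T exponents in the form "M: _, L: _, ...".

M: -1, L: 3, T: -2

Collect each base-dimension exponent across the product:
  M: (-1) − (1) + 2·(0) + (0) + (1) = -1
  L: (-1) − (-1) + 2·(1) + (0) + (1) = 3
  T: (1) − (-2) + 2·(-1) + (-1) + (-2) = -2
So the dimensions are [M⁻¹ L³ T⁻²].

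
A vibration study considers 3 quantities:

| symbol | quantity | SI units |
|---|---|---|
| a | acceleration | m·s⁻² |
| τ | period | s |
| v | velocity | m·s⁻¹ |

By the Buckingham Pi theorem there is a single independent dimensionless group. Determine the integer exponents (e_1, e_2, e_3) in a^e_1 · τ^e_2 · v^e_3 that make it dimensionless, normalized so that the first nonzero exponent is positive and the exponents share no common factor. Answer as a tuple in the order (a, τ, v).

L: e_1·(1) + e_2·(0) + e_3·(1) = 0
T: e_1·(-2) + e_2·(1) + e_3·(-1) = 0
Solving this homogeneous linear system for the smallest-integer solution (first nonzero entry positive) gives (1, 1, -1).

(1, 1, -1)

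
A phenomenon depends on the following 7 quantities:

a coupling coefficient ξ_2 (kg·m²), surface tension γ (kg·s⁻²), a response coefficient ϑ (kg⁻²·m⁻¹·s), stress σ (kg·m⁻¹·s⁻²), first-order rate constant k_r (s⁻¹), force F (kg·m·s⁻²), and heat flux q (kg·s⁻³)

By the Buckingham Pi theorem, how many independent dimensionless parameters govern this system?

4

There are 7 variables and 3 base dimensions (M, L, T).
The dimension matrix has rank 3.
Independent dimensionless groups: 7 − 3 = 4.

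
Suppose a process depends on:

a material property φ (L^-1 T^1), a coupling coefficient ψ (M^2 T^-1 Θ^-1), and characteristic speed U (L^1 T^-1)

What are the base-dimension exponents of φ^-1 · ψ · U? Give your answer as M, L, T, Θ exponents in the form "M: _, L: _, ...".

Collect each base-dimension exponent across the product:
  M: −(0) + (2) + (0) = 2
  L: −(-1) + (0) + (1) = 2
  T: −(1) + (-1) + (-1) = -3
  Θ: −(0) + (-1) + (0) = -1
So the dimensions are [M² L² T⁻³ Θ⁻¹].

M: 2, L: 2, T: -3, Θ: -1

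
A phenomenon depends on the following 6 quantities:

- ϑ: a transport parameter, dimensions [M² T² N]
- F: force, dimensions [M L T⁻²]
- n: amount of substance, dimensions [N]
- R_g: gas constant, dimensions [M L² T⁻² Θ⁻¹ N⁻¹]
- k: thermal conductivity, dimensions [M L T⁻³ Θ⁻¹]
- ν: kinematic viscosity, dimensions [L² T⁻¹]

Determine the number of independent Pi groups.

There are 6 variables and 5 base dimensions (M, L, T, Θ, N).
The dimension matrix has rank 5.
Independent dimensionless groups: 6 − 5 = 1.

1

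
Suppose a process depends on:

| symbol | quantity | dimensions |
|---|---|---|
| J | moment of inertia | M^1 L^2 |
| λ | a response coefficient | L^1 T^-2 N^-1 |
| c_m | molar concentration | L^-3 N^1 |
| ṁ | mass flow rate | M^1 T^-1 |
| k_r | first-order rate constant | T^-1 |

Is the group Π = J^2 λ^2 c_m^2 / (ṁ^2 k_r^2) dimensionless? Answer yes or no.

Sum the exponent of each base dimension across the product:
  M: 2·[J]_M + 2·[λ]_M + 2·[c_m]_M − 2·[ṁ]_M − 2·[k_r]_M = 2·(1) + 2·(0) + 2·(0) − 2·(1) − 2·(0) = 0
  L: 2·[J]_L + 2·[λ]_L + 2·[c_m]_L − 2·[ṁ]_L − 2·[k_r]_L = 2·(2) + 2·(1) + 2·(-3) − 2·(0) − 2·(0) = 0
  T: 2·[J]_T + 2·[λ]_T + 2·[c_m]_T − 2·[ṁ]_T − 2·[k_r]_T = 2·(0) + 2·(-2) + 2·(0) − 2·(-1) − 2·(-1) = 0
  N: 2·[J]_N + 2·[λ]_N + 2·[c_m]_N − 2·[ṁ]_N − 2·[k_r]_N = 2·(0) + 2·(-1) + 2·(1) − 2·(0) − 2·(0) = 0
All base exponents vanish — dimensionless.

yes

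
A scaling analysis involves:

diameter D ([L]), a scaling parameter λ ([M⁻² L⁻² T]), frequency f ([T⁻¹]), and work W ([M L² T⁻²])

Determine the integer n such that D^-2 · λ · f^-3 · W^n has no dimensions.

2

Balance the M exponent: (1)·n from W, plus −2·(0) + (-2) − 3·(0) = -2 from the rest, must sum to zero.
n − 2 = 0, so n = 2.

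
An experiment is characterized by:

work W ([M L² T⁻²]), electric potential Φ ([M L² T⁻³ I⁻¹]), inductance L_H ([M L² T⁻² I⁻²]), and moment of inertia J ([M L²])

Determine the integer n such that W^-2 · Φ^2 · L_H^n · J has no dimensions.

-1

Balance the M exponent: (1)·n from L_H, plus −2·(1) + 2·(1) + (1) = 1 from the rest, must sum to zero.
n + 1 = 0, so n = -1.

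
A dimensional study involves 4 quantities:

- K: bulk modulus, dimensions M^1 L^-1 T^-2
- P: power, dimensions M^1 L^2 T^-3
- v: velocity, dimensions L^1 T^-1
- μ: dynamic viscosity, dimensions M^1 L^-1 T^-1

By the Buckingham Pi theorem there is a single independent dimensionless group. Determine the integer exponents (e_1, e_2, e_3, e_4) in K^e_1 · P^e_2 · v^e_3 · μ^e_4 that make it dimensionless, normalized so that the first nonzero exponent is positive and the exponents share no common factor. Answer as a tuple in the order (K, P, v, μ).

(1, 1, -3, -2)

M: e_1·(1) + e_2·(1) + e_3·(0) + e_4·(1) = 0
L: e_1·(-1) + e_2·(2) + e_3·(1) + e_4·(-1) = 0
T: e_1·(-2) + e_2·(-3) + e_3·(-1) + e_4·(-1) = 0
Solving this homogeneous linear system for the smallest-integer solution (first nonzero entry positive) gives (1, 1, -3, -2).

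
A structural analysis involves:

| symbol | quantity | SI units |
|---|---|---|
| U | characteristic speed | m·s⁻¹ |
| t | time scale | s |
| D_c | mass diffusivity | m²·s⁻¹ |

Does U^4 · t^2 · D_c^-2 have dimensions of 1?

yes

Sum the exponent of each base dimension across the product:
  L: 4·[U]_L + 2·[t]_L − 2·[D_c]_L = 4·(1) + 2·(0) − 2·(2) = 0
  T: 4·[U]_T + 2·[t]_T − 2·[D_c]_T = 4·(-1) + 2·(1) − 2·(-1) = 0
All base exponents vanish — dimensionless.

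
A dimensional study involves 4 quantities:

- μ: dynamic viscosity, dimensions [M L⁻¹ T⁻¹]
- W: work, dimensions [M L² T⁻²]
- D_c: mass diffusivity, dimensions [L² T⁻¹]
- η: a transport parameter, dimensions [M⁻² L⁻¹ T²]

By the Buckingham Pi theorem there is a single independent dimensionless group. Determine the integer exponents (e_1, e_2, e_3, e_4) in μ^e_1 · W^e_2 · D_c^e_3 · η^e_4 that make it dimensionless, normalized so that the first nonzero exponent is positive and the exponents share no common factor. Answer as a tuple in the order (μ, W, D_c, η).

M: e_1·(1) + e_2·(1) + e_3·(0) + e_4·(-2) = 0
L: e_1·(-1) + e_2·(2) + e_3·(2) + e_4·(-1) = 0
T: e_1·(-1) + e_2·(-2) + e_3·(-1) + e_4·(2) = 0
Solving this homogeneous linear system for the smallest-integer solution (first nonzero entry positive) gives (1, -3, 3, -1).

(1, -3, 3, -1)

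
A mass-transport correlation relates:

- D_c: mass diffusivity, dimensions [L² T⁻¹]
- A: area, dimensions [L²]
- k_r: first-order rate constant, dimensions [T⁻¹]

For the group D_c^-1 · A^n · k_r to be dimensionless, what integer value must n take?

Balance the L exponent: (2)·n from A, plus −(2) + (0) = -2 from the rest, must sum to zero.
2n − 2 = 0, so n = 1.

1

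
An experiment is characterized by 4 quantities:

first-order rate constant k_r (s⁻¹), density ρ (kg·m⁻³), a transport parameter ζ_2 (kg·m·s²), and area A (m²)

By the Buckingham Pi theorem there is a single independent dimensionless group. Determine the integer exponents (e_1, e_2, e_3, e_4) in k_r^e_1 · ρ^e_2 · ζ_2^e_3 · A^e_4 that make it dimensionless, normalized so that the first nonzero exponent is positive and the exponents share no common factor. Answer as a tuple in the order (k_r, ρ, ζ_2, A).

(2, -1, 1, -2)

M: e_1·(0) + e_2·(1) + e_3·(1) + e_4·(0) = 0
L: e_1·(0) + e_2·(-3) + e_3·(1) + e_4·(2) = 0
T: e_1·(-1) + e_2·(0) + e_3·(2) + e_4·(0) = 0
Solving this homogeneous linear system for the smallest-integer solution (first nonzero entry positive) gives (2, -1, 1, -2).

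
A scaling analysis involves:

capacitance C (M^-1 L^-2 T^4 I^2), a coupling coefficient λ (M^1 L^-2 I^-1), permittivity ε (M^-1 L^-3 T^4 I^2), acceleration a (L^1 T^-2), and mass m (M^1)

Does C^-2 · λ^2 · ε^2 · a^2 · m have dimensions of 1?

Sum the exponent of each base dimension across the product:
  M: −2·[C]_M + 2·[λ]_M + 2·[ε]_M + 2·[a]_M + [m]_M = −2·(-1) + 2·(1) + 2·(-1) + 2·(0) + (1) = 3
  L: −2·[C]_L + 2·[λ]_L + 2·[ε]_L + 2·[a]_L + [m]_L = −2·(-2) + 2·(-2) + 2·(-3) + 2·(1) + (0) = -4
  T: −2·[C]_T + 2·[λ]_T + 2·[ε]_T + 2·[a]_T + [m]_T = −2·(4) + 2·(0) + 2·(4) + 2·(-2) + (0) = -4
  I: −2·[C]_I + 2·[λ]_I + 2·[ε]_I + 2·[a]_I + [m]_I = −2·(2) + 2·(-1) + 2·(2) + 2·(0) + (0) = -2
Net dimensions [M³ L⁻⁴ T⁻⁴ I⁻²] ≠ [1] — not dimensionless.

no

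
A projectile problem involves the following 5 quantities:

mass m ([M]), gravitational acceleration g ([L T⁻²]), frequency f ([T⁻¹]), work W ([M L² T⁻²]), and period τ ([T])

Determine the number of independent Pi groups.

There are 5 variables and 3 base dimensions (M, L, T).
The dimension matrix has rank 3.
Independent dimensionless groups: 5 − 3 = 2.

2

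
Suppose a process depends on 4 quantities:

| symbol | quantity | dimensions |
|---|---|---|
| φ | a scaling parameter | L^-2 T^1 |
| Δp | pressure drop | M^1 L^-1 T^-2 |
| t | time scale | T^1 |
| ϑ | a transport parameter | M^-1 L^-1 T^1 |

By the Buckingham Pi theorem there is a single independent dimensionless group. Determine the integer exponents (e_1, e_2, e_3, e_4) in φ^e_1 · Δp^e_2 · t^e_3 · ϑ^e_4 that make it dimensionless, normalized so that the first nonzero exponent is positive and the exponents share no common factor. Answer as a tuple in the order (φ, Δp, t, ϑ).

M: e_1·(0) + e_2·(1) + e_3·(0) + e_4·(-1) = 0
L: e_1·(-2) + e_2·(-1) + e_3·(0) + e_4·(-1) = 0
T: e_1·(1) + e_2·(-2) + e_3·(1) + e_4·(1) = 0
Solving this homogeneous linear system for the smallest-integer solution (first nonzero entry positive) gives (1, -1, -2, -1).

(1, -1, -2, -1)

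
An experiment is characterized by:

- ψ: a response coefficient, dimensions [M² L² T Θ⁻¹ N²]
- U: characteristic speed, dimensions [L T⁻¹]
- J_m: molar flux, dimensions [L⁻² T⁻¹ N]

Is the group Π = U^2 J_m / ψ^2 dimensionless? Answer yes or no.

Sum the exponent of each base dimension across the product:
  M: −2·[ψ]_M + 2·[U]_M + [J_m]_M = −2·(2) + 2·(0) + (0) = -4
  L: −2·[ψ]_L + 2·[U]_L + [J_m]_L = −2·(2) + 2·(1) + (-2) = -4
  T: −2·[ψ]_T + 2·[U]_T + [J_m]_T = −2·(1) + 2·(-1) + (-1) = -5
  Θ: −2·[ψ]_Θ + 2·[U]_Θ + [J_m]_Θ = −2·(-1) + 2·(0) + (0) = 2
  N: −2·[ψ]_N + 2·[U]_N + [J_m]_N = −2·(2) + 2·(0) + (1) = -3
Net dimensions [M⁻⁴ L⁻⁴ T⁻⁵ Θ² N⁻³] ≠ [1] — not dimensionless.

no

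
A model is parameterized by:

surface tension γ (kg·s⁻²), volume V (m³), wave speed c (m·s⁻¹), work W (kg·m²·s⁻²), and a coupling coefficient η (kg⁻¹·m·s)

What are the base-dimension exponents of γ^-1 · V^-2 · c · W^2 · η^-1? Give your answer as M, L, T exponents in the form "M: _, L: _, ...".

Collect each base-dimension exponent across the product:
  M: −(1) − 2·(0) + (0) + 2·(1) − (-1) = 2
  L: −(0) − 2·(3) + (1) + 2·(2) − (1) = -2
  T: −(-2) − 2·(0) + (-1) + 2·(-2) − (1) = -4
So the dimensions are [M² L⁻² T⁻⁴].

M: 2, L: -2, T: -4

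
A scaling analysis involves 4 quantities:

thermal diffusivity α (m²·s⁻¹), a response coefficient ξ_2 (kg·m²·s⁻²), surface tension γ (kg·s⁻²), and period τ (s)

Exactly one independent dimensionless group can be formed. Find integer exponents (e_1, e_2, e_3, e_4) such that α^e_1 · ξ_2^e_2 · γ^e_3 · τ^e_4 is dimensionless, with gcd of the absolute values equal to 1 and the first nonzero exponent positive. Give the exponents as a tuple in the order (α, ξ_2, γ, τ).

(1, -1, 1, 1)

M: e_1·(0) + e_2·(1) + e_3·(1) + e_4·(0) = 0
L: e_1·(2) + e_2·(2) + e_3·(0) + e_4·(0) = 0
T: e_1·(-1) + e_2·(-2) + e_3·(-2) + e_4·(1) = 0
Solving this homogeneous linear system for the smallest-integer solution (first nonzero entry positive) gives (1, -1, 1, 1).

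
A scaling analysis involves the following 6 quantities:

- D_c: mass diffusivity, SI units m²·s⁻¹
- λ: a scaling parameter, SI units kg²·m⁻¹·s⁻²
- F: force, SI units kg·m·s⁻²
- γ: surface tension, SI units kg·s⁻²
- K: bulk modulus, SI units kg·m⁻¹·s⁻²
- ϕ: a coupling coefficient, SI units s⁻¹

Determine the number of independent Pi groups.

3

There are 6 variables and 3 base dimensions (M, L, T).
The dimension matrix has rank 3.
Independent dimensionless groups: 6 − 3 = 3.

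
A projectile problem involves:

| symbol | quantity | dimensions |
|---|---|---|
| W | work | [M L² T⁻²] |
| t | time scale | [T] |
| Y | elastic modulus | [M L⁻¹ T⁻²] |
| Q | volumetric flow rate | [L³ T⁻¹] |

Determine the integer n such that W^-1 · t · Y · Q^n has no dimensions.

Balance the L exponent: (3)·n from Q, plus −(2) + (0) + (-1) = -3 from the rest, must sum to zero.
3n − 3 = 0, so n = 1.

1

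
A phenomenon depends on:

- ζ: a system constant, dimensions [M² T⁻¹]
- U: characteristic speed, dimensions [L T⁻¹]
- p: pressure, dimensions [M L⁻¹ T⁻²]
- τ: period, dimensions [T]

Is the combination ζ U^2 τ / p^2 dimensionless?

Sum the exponent of each base dimension across the product:
  M: [ζ]_M + 2·[U]_M − 2·[p]_M + [τ]_M = (2) + 2·(0) − 2·(1) + (0) = 0
  L: [ζ]_L + 2·[U]_L − 2·[p]_L + [τ]_L = (0) + 2·(1) − 2·(-1) + (0) = 4
  T: [ζ]_T + 2·[U]_T − 2·[p]_T + [τ]_T = (-1) + 2·(-1) − 2·(-2) + (1) = 2
Net dimensions [L⁴ T²] ≠ [1] — not dimensionless.

no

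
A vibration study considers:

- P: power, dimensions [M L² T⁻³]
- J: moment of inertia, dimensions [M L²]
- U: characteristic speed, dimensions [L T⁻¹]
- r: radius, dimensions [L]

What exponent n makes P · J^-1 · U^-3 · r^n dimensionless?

3

Balance the L exponent: (1)·n from r, plus (2) − (2) − 3·(1) = -3 from the rest, must sum to zero.
n − 3 = 0, so n = 3.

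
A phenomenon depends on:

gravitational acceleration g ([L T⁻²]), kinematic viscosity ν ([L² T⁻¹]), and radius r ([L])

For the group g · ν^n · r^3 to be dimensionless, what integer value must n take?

Balance the L exponent: (2)·n from ν, plus (1) + 3·(1) = 4 from the rest, must sum to zero.
2n + 4 = 0, so n = -2.

-2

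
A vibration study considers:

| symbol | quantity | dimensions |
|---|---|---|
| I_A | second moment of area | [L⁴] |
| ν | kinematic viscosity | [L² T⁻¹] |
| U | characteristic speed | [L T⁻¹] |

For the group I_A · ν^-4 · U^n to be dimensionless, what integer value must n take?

4

Balance the L exponent: (1)·n from U, plus (4) − 4·(2) = -4 from the rest, must sum to zero.
n − 4 = 0, so n = 4.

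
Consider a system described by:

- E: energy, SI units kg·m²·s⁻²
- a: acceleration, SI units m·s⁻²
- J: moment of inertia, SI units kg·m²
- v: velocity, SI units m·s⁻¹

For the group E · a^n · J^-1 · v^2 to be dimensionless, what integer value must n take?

-2

Balance the L exponent: (1)·n from a, plus (2) − (2) + 2·(1) = 2 from the rest, must sum to zero.
n + 2 = 0, so n = -2.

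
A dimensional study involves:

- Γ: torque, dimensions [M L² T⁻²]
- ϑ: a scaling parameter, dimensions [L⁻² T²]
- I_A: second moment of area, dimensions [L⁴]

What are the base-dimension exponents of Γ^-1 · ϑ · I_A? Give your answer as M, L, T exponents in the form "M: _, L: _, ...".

Collect each base-dimension exponent across the product:
  M: −(1) + (0) + (0) = -1
  L: −(2) + (-2) + (4) = 0
  T: −(-2) + (2) + (0) = 4
So the dimensions are [M⁻¹ T⁴].

M: -1, L: 0, T: 4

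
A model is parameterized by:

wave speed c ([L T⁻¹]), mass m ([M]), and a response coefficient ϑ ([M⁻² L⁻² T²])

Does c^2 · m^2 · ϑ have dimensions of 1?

Sum the exponent of each base dimension across the product:
  M: 2·[c]_M + 2·[m]_M + [ϑ]_M = 2·(0) + 2·(1) + (-2) = 0
  L: 2·[c]_L + 2·[m]_L + [ϑ]_L = 2·(1) + 2·(0) + (-2) = 0
  T: 2·[c]_T + 2·[m]_T + [ϑ]_T = 2·(-1) + 2·(0) + (2) = 0
All base exponents vanish — dimensionless.

yes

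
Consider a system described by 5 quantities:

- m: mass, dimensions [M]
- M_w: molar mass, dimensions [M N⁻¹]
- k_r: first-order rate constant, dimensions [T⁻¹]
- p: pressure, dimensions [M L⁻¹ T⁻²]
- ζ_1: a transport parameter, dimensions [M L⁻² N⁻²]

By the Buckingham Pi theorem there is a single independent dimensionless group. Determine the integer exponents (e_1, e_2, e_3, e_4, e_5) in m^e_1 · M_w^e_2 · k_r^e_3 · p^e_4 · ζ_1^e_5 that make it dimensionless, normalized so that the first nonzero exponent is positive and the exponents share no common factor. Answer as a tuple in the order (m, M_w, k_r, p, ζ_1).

M: e_1·(1) + e_2·(1) + e_3·(0) + e_4·(1) + e_5·(1) = 0
L: e_1·(0) + e_2·(0) + e_3·(0) + e_4·(-1) + e_5·(-2) = 0
T: e_1·(0) + e_2·(0) + e_3·(-1) + e_4·(-2) + e_5·(0) = 0
N: e_1·(0) + e_2·(-1) + e_3·(0) + e_4·(0) + e_5·(-2) = 0
Solving this homogeneous linear system for the smallest-integer solution (first nonzero entry positive) gives (3, -2, 4, -2, 1).

(3, -2, 4, -2, 1)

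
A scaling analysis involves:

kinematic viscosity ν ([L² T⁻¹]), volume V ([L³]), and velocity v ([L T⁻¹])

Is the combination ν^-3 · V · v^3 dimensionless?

Sum the exponent of each base dimension across the product:
  M: −3·[ν]_M + [V]_M + 3·[v]_M = −3·(0) + (0) + 3·(0) = 0
  L: −3·[ν]_L + [V]_L + 3·[v]_L = −3·(2) + (3) + 3·(1) = 0
  T: −3·[ν]_T + [V]_T + 3·[v]_T = −3·(-1) + (0) + 3·(-1) = 0
  I: −3·[ν]_I + [V]_I + 3·[v]_I = −3·(0) + (0) + 3·(0) = 0
All base exponents vanish — dimensionless.

yes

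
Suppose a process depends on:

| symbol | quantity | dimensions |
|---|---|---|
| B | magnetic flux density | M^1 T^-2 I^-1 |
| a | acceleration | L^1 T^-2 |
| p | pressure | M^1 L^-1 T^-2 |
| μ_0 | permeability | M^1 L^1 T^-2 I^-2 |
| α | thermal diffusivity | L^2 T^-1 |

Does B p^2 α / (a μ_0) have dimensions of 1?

Sum the exponent of each base dimension across the product:
  M: [B]_M − [a]_M + 2·[p]_M − [μ_0]_M + [α]_M = (1) − (0) + 2·(1) − (1) + (0) = 2
  L: [B]_L − [a]_L + 2·[p]_L − [μ_0]_L + [α]_L = (0) − (1) + 2·(-1) − (1) + (2) = -2
  T: [B]_T − [a]_T + 2·[p]_T − [μ_0]_T + [α]_T = (-2) − (-2) + 2·(-2) − (-2) + (-1) = -3
  I: [B]_I − [a]_I + 2·[p]_I − [μ_0]_I + [α]_I = (-1) − (0) + 2·(0) − (-2) + (0) = 1
Net dimensions [M² L⁻² T⁻³ I] ≠ [1] — not dimensionless.

no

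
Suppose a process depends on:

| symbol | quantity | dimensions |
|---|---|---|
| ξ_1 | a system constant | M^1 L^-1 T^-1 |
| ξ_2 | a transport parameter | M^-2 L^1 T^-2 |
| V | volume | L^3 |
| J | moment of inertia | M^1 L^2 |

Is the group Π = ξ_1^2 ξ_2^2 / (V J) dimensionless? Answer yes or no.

no

Sum the exponent of each base dimension across the product:
  M: 2·[ξ_1]_M + 2·[ξ_2]_M − [V]_M − [J]_M = 2·(1) + 2·(-2) − (0) − (1) = -3
  L: 2·[ξ_1]_L + 2·[ξ_2]_L − [V]_L − [J]_L = 2·(-1) + 2·(1) − (3) − (2) = -5
  T: 2·[ξ_1]_T + 2·[ξ_2]_T − [V]_T − [J]_T = 2·(-1) + 2·(-2) − (0) − (0) = -6
Net dimensions [M⁻³ L⁻⁵ T⁻⁶] ≠ [1] — not dimensionless.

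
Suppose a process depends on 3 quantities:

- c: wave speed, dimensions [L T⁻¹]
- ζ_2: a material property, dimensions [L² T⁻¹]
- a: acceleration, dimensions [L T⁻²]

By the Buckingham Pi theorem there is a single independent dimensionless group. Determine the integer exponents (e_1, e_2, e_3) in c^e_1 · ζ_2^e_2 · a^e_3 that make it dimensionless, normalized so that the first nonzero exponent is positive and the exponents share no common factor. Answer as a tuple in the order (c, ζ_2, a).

(3, -1, -1)

L: e_1·(1) + e_2·(2) + e_3·(1) = 0
T: e_1·(-1) + e_2·(-1) + e_3·(-2) = 0
Solving this homogeneous linear system for the smallest-integer solution (first nonzero entry positive) gives (3, -1, -1).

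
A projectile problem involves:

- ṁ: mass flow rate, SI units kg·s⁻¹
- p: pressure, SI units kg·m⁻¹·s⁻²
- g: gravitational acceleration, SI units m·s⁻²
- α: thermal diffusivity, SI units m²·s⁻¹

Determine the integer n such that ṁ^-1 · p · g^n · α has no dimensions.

Balance the L exponent: (1)·n from g, plus −(0) + (-1) + (2) = 1 from the rest, must sum to zero.
n + 1 = 0, so n = -1.

-1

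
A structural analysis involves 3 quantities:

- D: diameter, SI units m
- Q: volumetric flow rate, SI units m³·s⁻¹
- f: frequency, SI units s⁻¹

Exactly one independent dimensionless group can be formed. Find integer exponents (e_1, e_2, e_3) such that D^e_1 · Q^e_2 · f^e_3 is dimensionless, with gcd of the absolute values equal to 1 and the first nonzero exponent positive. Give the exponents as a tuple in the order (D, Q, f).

(3, -1, 1)

L: e_1·(1) + e_2·(3) + e_3·(0) = 0
T: e_1·(0) + e_2·(-1) + e_3·(-1) = 0
Solving this homogeneous linear system for the smallest-integer solution (first nonzero entry positive) gives (3, -1, 1).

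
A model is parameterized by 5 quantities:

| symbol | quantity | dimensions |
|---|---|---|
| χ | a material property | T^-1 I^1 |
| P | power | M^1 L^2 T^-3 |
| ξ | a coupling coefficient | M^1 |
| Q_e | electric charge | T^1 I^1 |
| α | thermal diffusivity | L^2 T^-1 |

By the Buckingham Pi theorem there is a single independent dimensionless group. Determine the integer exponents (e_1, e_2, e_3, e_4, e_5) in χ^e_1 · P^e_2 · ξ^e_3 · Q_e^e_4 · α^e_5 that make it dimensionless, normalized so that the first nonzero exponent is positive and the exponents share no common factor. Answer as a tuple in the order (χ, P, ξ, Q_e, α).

M: e_1·(0) + e_2·(1) + e_3·(1) + e_4·(0) + e_5·(0) = 0
L: e_1·(0) + e_2·(2) + e_3·(0) + e_4·(0) + e_5·(2) = 0
T: e_1·(-1) + e_2·(-3) + e_3·(0) + e_4·(1) + e_5·(-1) = 0
I: e_1·(1) + e_2·(0) + e_3·(0) + e_4·(1) + e_5·(0) = 0
Solving this homogeneous linear system for the smallest-integer solution (first nonzero entry positive) gives (1, -1, 1, -1, 1).

(1, -1, 1, -1, 1)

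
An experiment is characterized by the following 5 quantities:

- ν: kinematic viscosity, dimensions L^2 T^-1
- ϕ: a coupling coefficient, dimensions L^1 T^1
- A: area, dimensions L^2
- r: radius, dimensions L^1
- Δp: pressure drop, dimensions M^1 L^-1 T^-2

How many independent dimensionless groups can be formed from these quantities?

There are 5 variables and 3 base dimensions (M, L, T).
The dimension matrix has rank 3.
Independent dimensionless groups: 5 − 3 = 2.

2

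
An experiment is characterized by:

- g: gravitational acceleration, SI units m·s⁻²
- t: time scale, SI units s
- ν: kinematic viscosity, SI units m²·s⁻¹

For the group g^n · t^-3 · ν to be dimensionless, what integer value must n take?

-2

Balance the L exponent: (1)·n from g, plus −3·(0) + (2) = 2 from the rest, must sum to zero.
n + 2 = 0, so n = -2.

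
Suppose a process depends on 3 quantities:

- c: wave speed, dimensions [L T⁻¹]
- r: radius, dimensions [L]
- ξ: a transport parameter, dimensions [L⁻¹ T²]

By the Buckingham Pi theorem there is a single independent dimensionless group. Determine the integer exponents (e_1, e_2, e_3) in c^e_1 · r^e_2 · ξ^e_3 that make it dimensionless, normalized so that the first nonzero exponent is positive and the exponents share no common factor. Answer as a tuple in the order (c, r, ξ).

(2, -1, 1)

L: e_1·(1) + e_2·(1) + e_3·(-1) = 0
T: e_1·(-1) + e_2·(0) + e_3·(2) = 0
Solving this homogeneous linear system for the smallest-integer solution (first nonzero entry positive) gives (2, -1, 1).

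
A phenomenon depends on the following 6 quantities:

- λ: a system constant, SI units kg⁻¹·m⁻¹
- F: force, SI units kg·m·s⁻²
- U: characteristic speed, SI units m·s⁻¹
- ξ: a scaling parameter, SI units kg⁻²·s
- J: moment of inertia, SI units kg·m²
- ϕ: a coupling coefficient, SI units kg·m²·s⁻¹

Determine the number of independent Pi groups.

3

There are 6 variables and 3 base dimensions (M, L, T).
The dimension matrix has rank 3.
Independent dimensionless groups: 6 − 3 = 3.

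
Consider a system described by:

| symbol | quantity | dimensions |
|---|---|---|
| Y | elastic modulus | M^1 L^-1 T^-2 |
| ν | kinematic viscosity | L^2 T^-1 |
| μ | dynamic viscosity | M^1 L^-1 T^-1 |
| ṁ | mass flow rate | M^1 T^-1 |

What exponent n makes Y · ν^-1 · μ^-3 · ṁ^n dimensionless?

2

Balance the M exponent: (1)·n from ṁ, plus (1) − (0) − 3·(1) = -2 from the rest, must sum to zero.
n − 2 = 0, so n = 2.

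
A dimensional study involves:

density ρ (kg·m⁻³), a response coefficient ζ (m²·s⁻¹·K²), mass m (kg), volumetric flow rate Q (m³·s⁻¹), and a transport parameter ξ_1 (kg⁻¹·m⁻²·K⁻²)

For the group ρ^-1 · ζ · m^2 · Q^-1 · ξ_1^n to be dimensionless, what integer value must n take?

1

Balance the M exponent: (-1)·n from ξ_1, plus −(1) + (0) + 2·(1) − (0) = 1 from the rest, must sum to zero.
−n + 1 = 0, so n = 1.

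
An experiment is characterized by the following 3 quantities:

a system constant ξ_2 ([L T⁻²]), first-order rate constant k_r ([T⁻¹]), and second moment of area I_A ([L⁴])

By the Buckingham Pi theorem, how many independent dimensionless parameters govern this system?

There are 3 variables and 2 base dimensions (L, T).
The dimension matrix has rank 2.
Independent dimensionless groups: 3 − 2 = 1.

1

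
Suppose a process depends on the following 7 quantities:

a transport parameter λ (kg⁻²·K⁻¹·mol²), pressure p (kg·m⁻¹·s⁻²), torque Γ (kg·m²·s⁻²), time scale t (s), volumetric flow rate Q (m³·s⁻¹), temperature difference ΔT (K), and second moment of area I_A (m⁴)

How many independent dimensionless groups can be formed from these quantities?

2

There are 7 variables and 5 base dimensions (M, L, T, Θ, N).
The dimension matrix has rank 5.
Independent dimensionless groups: 7 − 5 = 2.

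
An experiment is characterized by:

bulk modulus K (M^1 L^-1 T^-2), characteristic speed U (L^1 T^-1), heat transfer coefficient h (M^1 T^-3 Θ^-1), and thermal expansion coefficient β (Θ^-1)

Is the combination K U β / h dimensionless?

Sum the exponent of each base dimension across the product:
  M: [K]_M + [U]_M − [h]_M + [β]_M = (1) + (0) − (1) + (0) = 0
  L: [K]_L + [U]_L − [h]_L + [β]_L = (-1) + (1) − (0) + (0) = 0
  T: [K]_T + [U]_T − [h]_T + [β]_T = (-2) + (-1) − (-3) + (0) = 0
  Θ: [K]_Θ + [U]_Θ − [h]_Θ + [β]_Θ = (0) + (0) − (-1) + (-1) = 0
All base exponents vanish — dimensionless.

yes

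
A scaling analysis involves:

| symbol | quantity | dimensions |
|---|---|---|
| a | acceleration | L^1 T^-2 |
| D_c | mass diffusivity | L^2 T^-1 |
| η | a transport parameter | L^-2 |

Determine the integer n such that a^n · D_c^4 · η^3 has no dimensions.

Balance the L exponent: (1)·n from a, plus 4·(2) + 3·(-2) = 2 from the rest, must sum to zero.
n + 2 = 0, so n = -2.

-2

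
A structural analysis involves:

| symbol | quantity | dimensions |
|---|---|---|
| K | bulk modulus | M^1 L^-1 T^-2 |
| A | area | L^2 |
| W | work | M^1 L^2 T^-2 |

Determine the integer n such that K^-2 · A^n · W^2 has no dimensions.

Balance the L exponent: (2)·n from A, plus −2·(-1) + 2·(2) = 6 from the rest, must sum to zero.
2n + 6 = 0, so n = -3.

-3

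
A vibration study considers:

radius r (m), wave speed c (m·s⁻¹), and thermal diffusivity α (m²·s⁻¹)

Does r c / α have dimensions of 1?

Sum the exponent of each base dimension across the product:
  L: [r]_L + [c]_L − [α]_L = (1) + (1) − (2) = 0
  T: [r]_T + [c]_T − [α]_T = (0) + (-1) − (-1) = 0
All base exponents vanish — dimensionless.

yes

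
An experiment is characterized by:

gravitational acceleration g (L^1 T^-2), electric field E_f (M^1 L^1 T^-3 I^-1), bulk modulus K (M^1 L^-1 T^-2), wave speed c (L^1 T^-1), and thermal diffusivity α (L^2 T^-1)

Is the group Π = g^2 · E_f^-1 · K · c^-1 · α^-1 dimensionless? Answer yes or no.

no

Sum the exponent of each base dimension across the product:
  M: 2·[g]_M − [E_f]_M + [K]_M − [c]_M − [α]_M = 2·(0) − (1) + (1) − (0) − (0) = 0
  L: 2·[g]_L − [E_f]_L + [K]_L − [c]_L − [α]_L = 2·(1) − (1) + (-1) − (1) − (2) = -3
  T: 2·[g]_T − [E_f]_T + [K]_T − [c]_T − [α]_T = 2·(-2) − (-3) + (-2) − (-1) − (-1) = -1
  I: 2·[g]_I − [E_f]_I + [K]_I − [c]_I − [α]_I = 2·(0) − (-1) + (0) − (0) − (0) = 1
Net dimensions [L⁻³ T⁻¹ I] ≠ [1] — not dimensionless.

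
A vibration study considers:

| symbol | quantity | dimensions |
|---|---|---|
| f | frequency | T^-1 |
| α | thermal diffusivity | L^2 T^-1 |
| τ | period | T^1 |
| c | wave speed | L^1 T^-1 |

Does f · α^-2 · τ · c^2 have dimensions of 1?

no

Sum the exponent of each base dimension across the product:
  L: [f]_L − 2·[α]_L + [τ]_L + 2·[c]_L = (0) − 2·(2) + (0) + 2·(1) = -2
  T: [f]_T − 2·[α]_T + [τ]_T + 2·[c]_T = (-1) − 2·(-1) + (1) + 2·(-1) = 0
Net dimensions [L⁻²] ≠ [1] — not dimensionless.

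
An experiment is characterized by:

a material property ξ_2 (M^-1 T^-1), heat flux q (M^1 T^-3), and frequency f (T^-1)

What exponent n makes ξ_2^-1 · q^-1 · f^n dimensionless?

Balance the T exponent: (-1)·n from f, plus −(-1) − (-3) = 4 from the rest, must sum to zero.
−n + 4 = 0, so n = 4.

4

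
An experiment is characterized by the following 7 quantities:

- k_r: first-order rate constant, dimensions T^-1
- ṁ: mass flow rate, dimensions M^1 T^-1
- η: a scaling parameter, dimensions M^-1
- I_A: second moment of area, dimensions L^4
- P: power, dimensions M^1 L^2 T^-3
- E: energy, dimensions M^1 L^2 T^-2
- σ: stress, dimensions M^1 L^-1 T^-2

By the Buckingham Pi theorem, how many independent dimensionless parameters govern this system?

There are 7 variables and 3 base dimensions (M, L, T).
The dimension matrix has rank 3.
Independent dimensionless groups: 7 − 3 = 4.

4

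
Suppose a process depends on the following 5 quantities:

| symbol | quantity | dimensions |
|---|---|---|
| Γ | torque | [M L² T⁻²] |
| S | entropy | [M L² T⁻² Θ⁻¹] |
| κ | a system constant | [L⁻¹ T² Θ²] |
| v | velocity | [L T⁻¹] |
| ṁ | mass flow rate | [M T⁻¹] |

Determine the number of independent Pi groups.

1

There are 5 variables and 4 base dimensions (M, L, T, Θ).
The dimension matrix has rank 4.
Independent dimensionless groups: 5 − 4 = 1.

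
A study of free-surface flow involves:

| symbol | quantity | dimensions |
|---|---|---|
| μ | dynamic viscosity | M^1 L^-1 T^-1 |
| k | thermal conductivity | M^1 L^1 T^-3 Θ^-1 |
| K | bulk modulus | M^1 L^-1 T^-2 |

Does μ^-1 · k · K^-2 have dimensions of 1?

no

Sum the exponent of each base dimension across the product:
  M: −[μ]_M + [k]_M − 2·[K]_M = −(1) + (1) − 2·(1) = -2
  L: −[μ]_L + [k]_L − 2·[K]_L = −(-1) + (1) − 2·(-1) = 4
  T: −[μ]_T + [k]_T − 2·[K]_T = −(-1) + (-3) − 2·(-2) = 2
  Θ: −[μ]_Θ + [k]_Θ − 2·[K]_Θ = −(0) + (-1) − 2·(0) = -1
Net dimensions [M⁻² L⁴ T² Θ⁻¹] ≠ [1] — not dimensionless.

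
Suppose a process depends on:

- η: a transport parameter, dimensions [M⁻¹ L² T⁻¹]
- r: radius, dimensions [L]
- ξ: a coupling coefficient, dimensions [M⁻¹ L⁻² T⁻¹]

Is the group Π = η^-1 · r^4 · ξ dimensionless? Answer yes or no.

Sum the exponent of each base dimension across the product:
  M: −[η]_M + 4·[r]_M + [ξ]_M = −(-1) + 4·(0) + (-1) = 0
  L: −[η]_L + 4·[r]_L + [ξ]_L = −(2) + 4·(1) + (-2) = 0
  T: −[η]_T + 4·[r]_T + [ξ]_T = −(-1) + 4·(0) + (-1) = 0
All base exponents vanish — dimensionless.

yes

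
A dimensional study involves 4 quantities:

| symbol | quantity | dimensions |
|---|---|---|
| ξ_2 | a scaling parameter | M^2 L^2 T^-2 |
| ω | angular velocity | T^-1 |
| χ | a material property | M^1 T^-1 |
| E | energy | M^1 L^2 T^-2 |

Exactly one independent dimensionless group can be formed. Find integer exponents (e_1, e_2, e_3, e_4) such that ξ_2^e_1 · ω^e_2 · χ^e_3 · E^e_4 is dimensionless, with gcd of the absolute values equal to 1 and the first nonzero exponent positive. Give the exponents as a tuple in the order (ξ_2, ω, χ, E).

M: e_1·(2) + e_2·(0) + e_3·(1) + e_4·(1) = 0
L: e_1·(2) + e_2·(0) + e_3·(0) + e_4·(2) = 0
T: e_1·(-2) + e_2·(-1) + e_3·(-1) + e_4·(-2) = 0
Solving this homogeneous linear system for the smallest-integer solution (first nonzero entry positive) gives (1, 1, -1, -1).

(1, 1, -1, -1)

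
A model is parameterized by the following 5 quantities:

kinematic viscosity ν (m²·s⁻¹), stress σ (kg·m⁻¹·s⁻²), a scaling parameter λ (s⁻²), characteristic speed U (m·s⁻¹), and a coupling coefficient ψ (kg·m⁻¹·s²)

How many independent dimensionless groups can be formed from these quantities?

2

There are 5 variables and 3 base dimensions (M, L, T).
The dimension matrix has rank 3.
Independent dimensionless groups: 5 − 3 = 2.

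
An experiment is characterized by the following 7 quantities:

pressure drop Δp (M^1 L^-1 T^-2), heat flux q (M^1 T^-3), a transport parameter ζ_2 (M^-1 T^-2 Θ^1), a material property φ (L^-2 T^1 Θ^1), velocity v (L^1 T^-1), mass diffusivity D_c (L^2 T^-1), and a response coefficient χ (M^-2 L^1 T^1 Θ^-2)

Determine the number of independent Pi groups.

3

There are 7 variables and 4 base dimensions (M, L, T, Θ).
The dimension matrix has rank 4.
Independent dimensionless groups: 7 − 4 = 3.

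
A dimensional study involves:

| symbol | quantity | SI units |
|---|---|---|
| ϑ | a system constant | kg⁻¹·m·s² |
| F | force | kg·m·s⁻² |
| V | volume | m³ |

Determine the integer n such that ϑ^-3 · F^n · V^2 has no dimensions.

Balance the M exponent: (1)·n from F, plus −3·(-1) + 2·(0) = 3 from the rest, must sum to zero.
n + 3 = 0, so n = -3.

-3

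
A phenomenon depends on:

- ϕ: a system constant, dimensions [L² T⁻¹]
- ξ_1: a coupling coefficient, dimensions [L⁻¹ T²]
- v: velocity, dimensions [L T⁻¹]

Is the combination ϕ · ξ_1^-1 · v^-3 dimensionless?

Sum the exponent of each base dimension across the product:
  L: [ϕ]_L − [ξ_1]_L − 3·[v]_L = (2) − (-1) − 3·(1) = 0
  T: [ϕ]_T − [ξ_1]_T − 3·[v]_T = (-1) − (2) − 3·(-1) = 0
All base exponents vanish — dimensionless.

yes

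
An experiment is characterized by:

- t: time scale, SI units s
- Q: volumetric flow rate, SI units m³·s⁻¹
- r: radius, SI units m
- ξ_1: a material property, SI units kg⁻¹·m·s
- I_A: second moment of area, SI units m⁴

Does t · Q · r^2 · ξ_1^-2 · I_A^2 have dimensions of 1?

Sum the exponent of each base dimension across the product:
  M: [t]_M + [Q]_M + 2·[r]_M − 2·[ξ_1]_M + 2·[I_A]_M = (0) + (0) + 2·(0) − 2·(-1) + 2·(0) = 2
  L: [t]_L + [Q]_L + 2·[r]_L − 2·[ξ_1]_L + 2·[I_A]_L = (0) + (3) + 2·(1) − 2·(1) + 2·(4) = 11
  T: [t]_T + [Q]_T + 2·[r]_T − 2·[ξ_1]_T + 2·[I_A]_T = (1) + (-1) + 2·(0) − 2·(1) + 2·(0) = -2
Net dimensions [M² L¹¹ T⁻²] ≠ [1] — not dimensionless.

no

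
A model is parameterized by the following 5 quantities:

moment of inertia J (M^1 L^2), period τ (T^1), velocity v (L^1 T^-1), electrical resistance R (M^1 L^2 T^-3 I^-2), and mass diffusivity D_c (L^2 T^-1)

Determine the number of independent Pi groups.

1

There are 5 variables and 4 base dimensions (M, L, T, I).
The dimension matrix has rank 4.
Independent dimensionless groups: 5 − 4 = 1.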